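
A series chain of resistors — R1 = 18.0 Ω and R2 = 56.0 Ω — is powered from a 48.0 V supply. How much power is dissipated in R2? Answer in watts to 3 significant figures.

23.6 W

Series elements share the same current, so find I first, then use P = I²R.
R_total = 18.0 + 56.0 = 74.00 Ω
I = V / R_total = 48.0 / 74.00 = 0.6486 A
P_R2 = I² × R2 = (0.6486)² × 56.0 = 23.56 W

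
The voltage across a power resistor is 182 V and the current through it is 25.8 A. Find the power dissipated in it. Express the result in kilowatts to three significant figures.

Both the voltage across and the current through the element are known, so P = V I applies directly.
P = 182 V × 25.80 A = 4696 W

4.70 kW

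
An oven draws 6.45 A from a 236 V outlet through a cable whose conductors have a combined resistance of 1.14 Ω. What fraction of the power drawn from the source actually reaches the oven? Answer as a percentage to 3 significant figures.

The cable carries the full 6.45 A.
P_line = I² R_line = (6.450)² × 1.14 = 47.43 W
P_source = V I = 236 × 6.450 = 1522 W; P_load = 1475 W
η = P_load / P_source = 1475 / 1522 = 0.9688

96.9 %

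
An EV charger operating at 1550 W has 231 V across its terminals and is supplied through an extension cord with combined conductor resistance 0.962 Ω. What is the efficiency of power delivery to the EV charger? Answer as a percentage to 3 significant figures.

I = P / V = 1550 / 231 = 6.710 A through the extension cord.
P_line = I² R_line = (6.710)² × 0.962 = 43.31 W
P_source = P_load + P_line = 1550 + 43.31 = 1593 W
η = P_load / P_source = 1550 / 1593 = 0.9728

97.3 %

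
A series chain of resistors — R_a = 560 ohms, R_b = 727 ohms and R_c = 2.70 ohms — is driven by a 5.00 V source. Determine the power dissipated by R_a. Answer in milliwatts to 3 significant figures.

8.42 mW

Since the resistors are in series they all carry the loop current I = V/R_total; the power in any one is I²R.
R_total = 560 + 727 + 2.70 = 1290 Ω
I = V / R_total = 5.00 / 1290 = 0.003877 A
P_R_a = I² × R_a = (0.003877)² × 560 = 0.008417 W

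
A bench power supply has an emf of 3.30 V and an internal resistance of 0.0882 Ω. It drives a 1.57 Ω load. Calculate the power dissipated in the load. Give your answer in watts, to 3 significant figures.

6.22 W

Find the circuit current first, then P = I²R for the load (series elements share I).
I = ε / (r + R) = 3.30 / (0.0882 + 1.57) = 1.990 A
P_load = I² R = (1.990)² × 1.57 = 6.218 W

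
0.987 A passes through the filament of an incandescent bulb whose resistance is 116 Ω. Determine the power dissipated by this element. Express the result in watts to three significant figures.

113 W

With I and R stated, P = I²R applies in one step.
P = (0.9870 A)² × 116 Ω = 113.0 W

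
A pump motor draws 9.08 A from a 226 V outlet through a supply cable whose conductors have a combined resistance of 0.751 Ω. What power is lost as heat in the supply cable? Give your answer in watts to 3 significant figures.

61.9 W

The supply cable is a series resistance carrying the load current; its dissipation is I²R_line.
The supply cable carries the full 9.08 A.
P_line = I² R_line = (9.080)² × 0.751 = 61.92 W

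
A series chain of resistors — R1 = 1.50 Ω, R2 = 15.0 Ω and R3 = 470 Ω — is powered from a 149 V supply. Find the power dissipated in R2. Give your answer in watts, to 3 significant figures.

Series elements share the same current, so find I first, then use P = I²R.
R_total = 1.50 + 15.0 + 470 = 486.5 Ω
I = V / R_total = 149 / 486.5 = 0.3063 A
P_R2 = I² × R2 = (0.3063)² × 15.0 = 1.407 W

1.41 W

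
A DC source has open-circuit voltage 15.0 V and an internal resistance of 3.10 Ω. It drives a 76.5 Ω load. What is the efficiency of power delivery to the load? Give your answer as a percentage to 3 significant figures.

Efficiency is P_load / P_total. With a series r and R sharing the same I, P = I²R for each, so η = R/(R+r).
η = R / (R + r) = 76.5 / (76.5 + 3.10) = 0.9611

96.1 %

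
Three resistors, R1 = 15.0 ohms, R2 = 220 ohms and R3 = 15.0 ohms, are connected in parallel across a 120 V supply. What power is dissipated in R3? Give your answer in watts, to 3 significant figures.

960 W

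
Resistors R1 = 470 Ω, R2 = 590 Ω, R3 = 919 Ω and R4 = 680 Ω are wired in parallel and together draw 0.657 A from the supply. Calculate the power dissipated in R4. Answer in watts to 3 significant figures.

The branches share the same voltage, but only the total current is given — find V from the equivalent resistance first.
1/R_eq = 1/470 + 1/590 + 1/919 + 1/680 ⇒ R_eq = 156.7 Ω
V = I_total × R_eq = 0.6570 × 156.7 = 103.0 V
P_R4 = V² / R4 = (103.0)² / 680 = 15.59 W

15.6 W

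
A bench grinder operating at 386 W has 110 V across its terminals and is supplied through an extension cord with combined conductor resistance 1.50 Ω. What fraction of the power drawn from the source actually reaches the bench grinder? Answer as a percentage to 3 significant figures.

95.4 %

I = P / V = 386 / 110 = 3.509 A through the extension cord.
P_line = I² R_line = (3.509)² × 1.50 = 18.47 W
P_source = P_load + P_line = 386.0 + 18.47 = 404.5 W
η = P_load / P_source = 386.0 / 404.5 = 0.9543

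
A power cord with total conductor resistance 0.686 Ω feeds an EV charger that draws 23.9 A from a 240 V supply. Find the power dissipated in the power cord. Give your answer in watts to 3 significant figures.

The power cord is a series resistance carrying the load current; its dissipation is I²R_line.
The power cord carries the full 23.9 A.
P_line = I² R_line = (23.90)² × 0.686 = 391.9 W

392 W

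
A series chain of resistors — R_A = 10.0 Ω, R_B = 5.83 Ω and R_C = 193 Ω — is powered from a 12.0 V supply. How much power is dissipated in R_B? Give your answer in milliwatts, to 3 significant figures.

19.3 mW

Since the resistors are in series they all carry the loop current I = V/R_total; the power in any one is I²R.
R_total = 10.0 + 5.83 + 193 = 208.8 Ω
I = V / R_total = 12.0 / 208.8 = 0.05746 A
P_R_B = I² × R_B = (0.05746)² × 5.83 = 0.01925 W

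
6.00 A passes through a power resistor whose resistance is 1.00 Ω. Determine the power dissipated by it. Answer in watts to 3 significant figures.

Knowing I and R, the power is just I²R — no need to find V first.
P = (6.000 A)² × 1.00 Ω = 36.00 W

36.0 W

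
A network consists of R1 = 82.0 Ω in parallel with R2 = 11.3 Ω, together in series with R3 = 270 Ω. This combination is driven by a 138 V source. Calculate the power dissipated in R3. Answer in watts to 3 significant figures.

65.6 W

Reduce the parallel combination to a single R_p; the circuit then becomes R_p in series with the remaining resistor.
R_p = (82.0×11.3)/(82.0+11.3) = 9.931 Ω
R_total = R_p + 270 = 9.931 + 270 = 279.9 Ω
I = V / R_total = 138 / 279.9 = 0.4930 A
R3 is the series element, so its power is I²R.
P_R3 = (0.4930)² × 270 = 65.62 W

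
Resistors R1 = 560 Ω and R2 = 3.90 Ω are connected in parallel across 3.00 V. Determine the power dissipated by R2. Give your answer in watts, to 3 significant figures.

Parallel branches share the same voltage; P = V²/R gives the branch power in one step.
P_R2 = V² / R2 = (3.00)² / 3.90 Ω = 2.308 W

2.31 W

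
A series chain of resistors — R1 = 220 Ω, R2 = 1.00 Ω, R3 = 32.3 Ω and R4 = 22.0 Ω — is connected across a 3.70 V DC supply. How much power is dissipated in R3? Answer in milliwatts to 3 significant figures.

Since the resistors are in series they all carry the loop current I = V/R_total; the power in any one is I²R.
R_total = 220 + 1.00 + 32.3 + 22.0 = 275.3 Ω
I = V / R_total = 3.70 / 275.3 = 0.01344 A
P_R3 = I² × R3 = (0.01344)² × 32.3 = 0.005834 W

5.83 mW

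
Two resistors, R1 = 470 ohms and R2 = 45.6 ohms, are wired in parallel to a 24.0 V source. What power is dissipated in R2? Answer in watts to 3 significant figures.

12.6 W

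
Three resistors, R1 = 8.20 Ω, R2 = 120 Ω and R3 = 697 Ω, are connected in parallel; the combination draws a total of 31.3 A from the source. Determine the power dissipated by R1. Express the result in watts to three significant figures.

Parallel branches share V, not I — compute V via R_eq, then use V²/R for the target branch.
1/R_eq = 1/8.20 + 1/120 + 1/697 ⇒ R_eq = 7.592 Ω
V = I_total × R_eq = 31.30 × 7.592 = 237.6 V
P_R1 = V² / R1 = (237.6)² / 8.20 = 6886 W

6890 W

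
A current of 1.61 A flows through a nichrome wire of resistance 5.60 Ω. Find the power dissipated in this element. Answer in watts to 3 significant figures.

Current and resistance are given, so P = I²R is the direct form.
P = (1.610 A)² × 5.60 Ω = 14.52 W

14.5 W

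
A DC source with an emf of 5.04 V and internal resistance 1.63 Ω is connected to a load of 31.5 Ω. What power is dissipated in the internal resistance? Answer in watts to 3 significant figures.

0.0377 W

r is in series with the load, so it carries the full circuit current — the loss in it is I²r.
I = ε / (r + R) = 5.04 / (1.63 + 31.5) = 0.1521 A
P_int = I² r = (0.1521)² × 1.63 = 0.03772 W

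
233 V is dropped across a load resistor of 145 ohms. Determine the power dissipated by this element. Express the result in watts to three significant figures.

With V across and R both known, P = V²/R gives the dissipation directly.
P = (233 V)² / 145 Ω = 374.4 W

374 W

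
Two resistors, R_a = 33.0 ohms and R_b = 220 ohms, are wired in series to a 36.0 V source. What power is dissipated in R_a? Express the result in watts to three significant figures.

0.668 W

Series elements share the same current, so find I first, then use P = I²R.
R_total = 33.0 + 220 = 253.0 Ω
I = V / R_total = 36.0 / 253.0 = 0.1423 A
P_R_a = I² × R_a = (0.1423)² × 33.0 = 0.6682 W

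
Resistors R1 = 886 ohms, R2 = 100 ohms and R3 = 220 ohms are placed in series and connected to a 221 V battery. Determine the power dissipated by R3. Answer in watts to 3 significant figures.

7.39 W

Every series element carries the same I. Get I from the total resistance, then P = I² × R3.
R_total = 886 + 100 + 220 = 1206 Ω
I = V / R_total = 221 / 1206 = 0.1833 A
P_R3 = I² × R3 = (0.1833)² × 220 = 7.388 W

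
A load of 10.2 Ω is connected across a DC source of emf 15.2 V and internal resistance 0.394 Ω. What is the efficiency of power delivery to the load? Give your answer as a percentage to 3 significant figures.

The source delivers εI, of which I²R reaches the load and I²r is lost; since I is common, η = R/(R+r).
η = R / (R + r) = 10.2 / (10.2 + 0.394) = 0.9628

96.3 %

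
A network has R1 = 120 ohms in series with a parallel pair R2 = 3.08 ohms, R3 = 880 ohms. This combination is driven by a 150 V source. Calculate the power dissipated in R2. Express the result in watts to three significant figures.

Replace R2 and R3 with their parallel equivalent so the circuit becomes R1 in series with R_p.
R_p = (3.08×880)/(3.08+880) = 3.069 Ω
R_total = 120 + 3.069 = 123.1 Ω
I = V / R_total = 150 / 123.1 = 1.219 A
Voltage across the parallel pair: V_p = I × R_p = 1.219 × 3.069 = 3.741 V
R2 is across V_p, so use P = V²/R for that branch.
P_R2 = (3.741)² / 3.08 = 4.544 W

4.54 W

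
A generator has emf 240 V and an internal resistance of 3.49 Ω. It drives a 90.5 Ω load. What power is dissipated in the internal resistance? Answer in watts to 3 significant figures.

The internal resistance carries the same current as the load; P_int = I²r.
I = ε / (r + R) = 240 / (3.49 + 90.5) = 2.553 A
P_int = I² r = (2.553)² × 3.49 = 22.76 W

22.8 W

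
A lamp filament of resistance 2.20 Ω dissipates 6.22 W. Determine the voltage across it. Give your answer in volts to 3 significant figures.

3.70 V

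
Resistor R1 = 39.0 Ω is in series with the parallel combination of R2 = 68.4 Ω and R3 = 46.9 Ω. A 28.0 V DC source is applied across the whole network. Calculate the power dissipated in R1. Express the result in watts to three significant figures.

6.85 W

Replace R2 and R3 with their parallel equivalent so the circuit becomes R1 in series with R_p.
R_p = (68.4×46.9)/(68.4+46.9) = 27.82 Ω
R_total = 39.0 + 27.82 = 66.82 Ω
I = V / R_total = 28.0 / 66.82 = 0.4190 A
R1 is in the main series path, so its power is I²R1.
P_R1 = (0.4190)² × 39.0 = 6.848 W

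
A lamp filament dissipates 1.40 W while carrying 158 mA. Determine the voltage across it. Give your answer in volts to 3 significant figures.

Inverting the appropriate power form: V = P / I.
V = 1.40 / 0.1580 = 8.861 V

8.86 V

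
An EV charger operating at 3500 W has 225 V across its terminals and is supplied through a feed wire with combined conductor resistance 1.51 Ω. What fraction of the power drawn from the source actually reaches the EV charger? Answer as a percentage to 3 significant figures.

90.5 %

I = P / V = 3500 / 225 = 15.56 A through the feed wire.
P_line = I² R_line = (15.56)² × 1.51 = 365.4 W
P_source = P_load + P_line = 3500 + 365.4 = 3865 W
η = P_load / P_source = 3500 / 3865 = 0.9055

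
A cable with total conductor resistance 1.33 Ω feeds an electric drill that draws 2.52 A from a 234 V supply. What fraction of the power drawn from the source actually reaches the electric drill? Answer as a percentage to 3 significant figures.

The cable carries the full 2.52 A.
P_line = I² R_line = (2.520)² × 1.33 = 8.446 W
P_source = V I = 234 × 2.520 = 589.7 W; P_load = 581.2 W
η = P_load / P_source = 581.2 / 589.7 = 0.9857

98.6 %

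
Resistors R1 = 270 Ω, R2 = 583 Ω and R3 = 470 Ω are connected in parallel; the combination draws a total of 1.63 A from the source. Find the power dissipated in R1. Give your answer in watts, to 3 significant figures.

Only the total current is stated, so first find the parallel equivalent to get the voltage across the combination.
1/R_eq = 1/270 + 1/583 + 1/470 ⇒ R_eq = 132.5 Ω
V = I_total × R_eq = 1.630 × 132.5 = 216.0 V
P_R1 = V² / R1 = (216.0)² / 270 = 172.8 W

173 W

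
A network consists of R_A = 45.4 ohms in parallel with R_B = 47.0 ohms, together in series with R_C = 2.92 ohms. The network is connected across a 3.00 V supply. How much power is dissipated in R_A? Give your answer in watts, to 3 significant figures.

Combine R_A and R_B into their parallel equivalent first, reducing the network to two series resistors.
R_p = (45.4×47.0)/(45.4+47.0) = 23.09 Ω
R_total = R_p + 2.92 = 23.09 + 2.92 = 26.01 Ω
I = V / R_total = 3.00 / 26.01 = 0.1153 A
Voltage across the parallel pair: V_p = I × R_p = 0.1153 × 23.09 = 2.663 V
R_A has V_p across it, so P = V_p²/R_A.
P_R_A = (2.663)² / 45.4 = 0.1562 W

0.156 W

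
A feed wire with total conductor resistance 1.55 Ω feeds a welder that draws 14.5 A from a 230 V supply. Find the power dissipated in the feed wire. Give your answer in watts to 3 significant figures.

Line loss is just I²R for the cable — we know both I and R_line directly.
The feed wire carries the full 14.5 A.
P_line = I² R_line = (14.50)² × 1.55 = 325.9 W

326 W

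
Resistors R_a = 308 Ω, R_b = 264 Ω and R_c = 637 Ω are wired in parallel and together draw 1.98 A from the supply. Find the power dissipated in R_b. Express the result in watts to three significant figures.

201 W

Parallel branches share V, not I — compute V via R_eq, then use V²/R for the target branch.
1/R_eq = 1/308 + 1/264 + 1/637 ⇒ R_eq = 116.2 Ω
V = I_total × R_eq = 1.980 × 116.2 = 230.1 V
P_R_b = V² / R_b = (230.1)² / 264 = 200.6 W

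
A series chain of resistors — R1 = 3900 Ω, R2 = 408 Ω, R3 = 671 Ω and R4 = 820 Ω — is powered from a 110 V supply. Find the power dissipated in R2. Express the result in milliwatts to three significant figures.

147 mW

Series elements share the same current, so find I first, then use P = I²R.
R_total = 3900 + 408 + 671 + 820 = 5799 Ω
I = V / R_total = 110 / 5799 = 0.01897 A
P_R2 = I² × R2 = (0.01897)² × 408 = 0.1468 W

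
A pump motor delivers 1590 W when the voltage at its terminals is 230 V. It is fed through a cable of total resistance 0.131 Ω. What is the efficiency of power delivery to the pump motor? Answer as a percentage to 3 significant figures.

99.6 %

I = P / V = 1590 / 230 = 6.913 A through the cable.
P_line = I² R_line = (6.913)² × 0.131 = 6.261 W
P_source = P_load + P_line = 1590 + 6.261 = 1596 W
η = P_load / P_source = 1590 / 1596 = 0.9961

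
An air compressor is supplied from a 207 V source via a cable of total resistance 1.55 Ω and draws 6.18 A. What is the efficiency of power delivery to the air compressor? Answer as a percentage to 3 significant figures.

The cable carries the full 6.18 A.
P_line = I² R_line = (6.180)² × 1.55 = 59.20 W
P_source = V I = 207 × 6.180 = 1279 W; P_load = 1220 W
η = P_load / P_source = 1220 / 1279 = 0.9537

95.4 %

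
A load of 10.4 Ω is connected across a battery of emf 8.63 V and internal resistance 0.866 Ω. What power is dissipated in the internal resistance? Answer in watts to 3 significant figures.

r is in series with the load, so it carries the full circuit current — the loss in it is I²r.
I = ε / (r + R) = 8.63 / (0.866 + 10.4) = 0.7660 A
P_int = I² r = (0.7660)² × 0.866 = 0.5082 W

0.508 W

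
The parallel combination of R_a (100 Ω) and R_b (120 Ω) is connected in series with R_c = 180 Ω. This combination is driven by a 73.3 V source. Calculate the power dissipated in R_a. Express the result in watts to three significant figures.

2.91 W

First find R_p for the parallel pair, then treat R_p + R_c as a series loop.
R_p = (100×120)/(100+120) = 54.55 Ω
R_total = R_p + 180 = 54.55 + 180 = 234.5 Ω
I = V / R_total = 73.3 / 234.5 = 0.3125 A
Voltage across the parallel pair: V_p = I × R_p = 0.3125 × 54.55 = 17.05 V
Use P = V²/R for R_a with V = V_p.
P_R_a = (17.05)² / 100 = 2.906 W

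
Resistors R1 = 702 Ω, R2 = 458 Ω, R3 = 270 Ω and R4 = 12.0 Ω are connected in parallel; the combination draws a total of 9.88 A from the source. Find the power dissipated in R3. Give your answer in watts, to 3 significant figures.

The branches share the same voltage, but only the total current is given — find V from the equivalent resistance first.
1/R_eq = 1/702 + 1/458 + 1/270 + 1/12.0 ⇒ R_eq = 11.03 Ω
V = I_total × R_eq = 9.880 × 11.03 = 109.0 V
P_R3 = V² / R3 = (109.0)² / 270 = 44.00 W

44.0 W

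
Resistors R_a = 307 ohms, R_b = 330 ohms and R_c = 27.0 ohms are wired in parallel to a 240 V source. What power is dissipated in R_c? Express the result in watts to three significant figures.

The supply voltage appears across each parallel branch — just use P = V²/R_c.
P_R_c = V² / R_c = (240)² / 27.0 Ω = 2133 W

2130 W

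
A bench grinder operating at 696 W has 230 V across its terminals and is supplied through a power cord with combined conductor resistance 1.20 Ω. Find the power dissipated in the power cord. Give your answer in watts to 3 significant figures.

Line loss is just I²R for the cable — we know both I and R_line directly.
I = P / V = 696 / 230 = 3.026 A through the power cord.
P_line = I² R_line = (3.026)² × 1.20 = 10.99 W

11.0 W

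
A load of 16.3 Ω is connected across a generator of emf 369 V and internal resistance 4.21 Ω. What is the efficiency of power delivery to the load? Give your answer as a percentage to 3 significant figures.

79.5 %

Both r and R carry the same current, so the power split is just the resistance split: η = R/(R+r).
η = R / (R + r) = 16.3 / (16.3 + 4.21) = 0.7947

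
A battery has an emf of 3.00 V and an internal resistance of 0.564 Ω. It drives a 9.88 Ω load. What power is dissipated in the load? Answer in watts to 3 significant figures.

With r and R in series, I = ε/(r+R); the load dissipates I²R.
I = ε / (r + R) = 3.00 / (0.564 + 9.88) = 0.2872 A
P_load = I² R = (0.2872)² × 9.88 = 0.8152 W

0.815 W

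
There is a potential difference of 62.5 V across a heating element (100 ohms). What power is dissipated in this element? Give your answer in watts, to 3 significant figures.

With V across and R both known, P = V²/R gives the dissipation directly.
P = (62.5 V)² / 100 Ω = 39.06 W

39.1 W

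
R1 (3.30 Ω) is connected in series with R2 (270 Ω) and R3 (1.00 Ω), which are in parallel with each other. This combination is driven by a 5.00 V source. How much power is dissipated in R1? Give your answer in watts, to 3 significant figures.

Collapse R2‖R3 to a single equivalent, reducing the network to two series elements.
R_p = (270×1.00)/(270+1.00) = 0.9963 Ω
R_total = 3.30 + 0.9963 = 4.296 Ω
I = V / R_total = 5.00 / 4.296 = 1.164 A
The full supply current passes through R1: P = I²R.
P_R1 = (1.164)² × 3.30 = 4.470 W

4.47 W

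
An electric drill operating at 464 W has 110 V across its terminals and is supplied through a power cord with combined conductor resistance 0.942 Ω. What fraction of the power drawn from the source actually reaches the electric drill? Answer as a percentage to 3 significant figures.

I = P / V = 464 / 110 = 4.218 A through the power cord.
P_line = I² R_line = (4.218)² × 0.942 = 16.76 W
P_source = P_load + P_line = 464.0 + 16.76 = 480.8 W
η = P_load / P_source = 464.0 / 480.8 = 0.9651

96.5 %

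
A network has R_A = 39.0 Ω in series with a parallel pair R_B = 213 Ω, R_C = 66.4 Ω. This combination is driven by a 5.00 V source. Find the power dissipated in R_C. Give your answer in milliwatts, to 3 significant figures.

120 mW

First combine the parallel branches into one equivalent R_p, then R_A + R_p is a series pair.
R_p = (213×66.4)/(213+66.4) = 50.62 Ω
R_total = 39.0 + 50.62 = 89.62 Ω
I = V / R_total = 5.00 / 89.62 = 0.05579 A
Voltage across the parallel pair: V_p = I × R_p = 0.05579 × 50.62 = 2.824 V
With V_p across R_C, its power is V_p²/R_C.
P_R_C = (2.824)² / 66.4 = 0.1201 W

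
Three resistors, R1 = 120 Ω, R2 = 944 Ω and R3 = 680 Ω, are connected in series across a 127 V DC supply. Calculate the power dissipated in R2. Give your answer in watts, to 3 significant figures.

5.01 W

Every series element carries the same I. Get I from the total resistance, then P = I² × R2.
R_total = 120 + 944 + 680 = 1744 Ω
I = V / R_total = 127 / 1744 = 0.07282 A
P_R2 = I² × R2 = (0.07282)² × 944 = 5.006 W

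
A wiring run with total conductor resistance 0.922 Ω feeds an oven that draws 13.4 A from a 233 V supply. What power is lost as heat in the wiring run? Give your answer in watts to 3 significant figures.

Line loss is just I²R for the cable — we know both I and R_line directly.
The wiring run carries the full 13.4 A.
P_line = I² R_line = (13.40)² × 0.922 = 165.6 W

166 W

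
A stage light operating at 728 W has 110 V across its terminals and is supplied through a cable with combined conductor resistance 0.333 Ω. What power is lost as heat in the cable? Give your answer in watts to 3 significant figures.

The cable is a series resistance carrying the load current; its dissipation is I²R_line.
I = P / V = 728 / 110 = 6.618 A through the cable.
P_line = I² R_line = (6.618)² × 0.333 = 14.59 W

14.6 W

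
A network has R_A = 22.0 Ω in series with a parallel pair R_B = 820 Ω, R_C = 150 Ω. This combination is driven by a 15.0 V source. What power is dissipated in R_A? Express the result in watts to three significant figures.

Replace R_B and R_C with their parallel equivalent so the circuit becomes R_A in series with R_p.
R_p = (820×150)/(820+150) = 126.8 Ω
R_total = 22.0 + 126.8 = 148.8 Ω
I = V / R_total = 15.0 / 148.8 = 0.1008 A
All the current flows through R_A; use P = I²R.
P_R_A = (0.1008)² × 22.0 = 0.2236 W

0.224 W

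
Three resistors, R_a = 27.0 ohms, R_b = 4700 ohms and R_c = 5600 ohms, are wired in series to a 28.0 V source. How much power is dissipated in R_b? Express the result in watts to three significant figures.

0.0346 W

In a series string the same current flows through every resistor — find that current, then P = I²R for the one we want.
R_total = 27.0 + 4700 + 5600 = 10330 Ω
I = V / R_total = 28.0 / 10330 = 0.002711 A
P_R_b = I² × R_b = (0.002711)² × 4700 = 0.03455 W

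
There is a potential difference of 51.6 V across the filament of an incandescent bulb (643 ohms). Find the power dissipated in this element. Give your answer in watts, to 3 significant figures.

We know the drop across the element and its resistance — P = V²/R, one step.
P = (51.6 V)² / 643 Ω = 4.141 W

4.14 W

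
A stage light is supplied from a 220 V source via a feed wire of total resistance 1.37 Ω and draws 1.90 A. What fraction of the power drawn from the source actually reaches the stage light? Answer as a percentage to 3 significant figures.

The feed wire carries the full 1.90 A.
P_line = I² R_line = (1.900)² × 1.37 = 4.946 W
P_source = V I = 220 × 1.900 = 418.0 W; P_load = 413.1 W
η = P_load / P_source = 413.1 / 418.0 = 0.9882

98.8 %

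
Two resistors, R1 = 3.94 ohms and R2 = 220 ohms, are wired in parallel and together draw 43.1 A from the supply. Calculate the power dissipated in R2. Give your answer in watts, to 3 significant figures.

Only the total current is stated, so first find the parallel equivalent to get the voltage across the combination.
1/R_eq = 1/3.94 + 1/220 ⇒ R_eq = 3.871 Ω
V = I_total × R_eq = 43.10 × 3.871 = 166.8 V
P_R2 = V² / R2 = (166.8)² / 220 = 126.5 W

127 W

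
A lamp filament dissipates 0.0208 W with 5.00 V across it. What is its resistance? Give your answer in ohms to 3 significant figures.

1200 Ω

From P = V I = I²R = V²/R, with the two given quantities we get R = V² / P.
R = (5.00)² / 0.0208 = 1202 Ω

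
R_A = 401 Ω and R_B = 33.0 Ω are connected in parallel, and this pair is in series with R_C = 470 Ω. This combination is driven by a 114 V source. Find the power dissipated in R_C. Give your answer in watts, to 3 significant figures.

24.4 W

Collapse the R_A‖R_B pair into one equivalent R_p; then R_p and R_C form a series string.
R_p = (401×33.0)/(401+33.0) = 30.49 Ω
R_total = R_p + 470 = 30.49 + 470 = 500.5 Ω
I = V / R_total = 114 / 500.5 = 0.2278 A
R_C carries the full series current, so P = I²R.
P_R_C = (0.2278)² × 470 = 24.38 W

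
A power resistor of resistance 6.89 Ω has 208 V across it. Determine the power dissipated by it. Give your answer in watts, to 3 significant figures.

V and R are stated; P = V²/R avoids computing the current.
P = (208 V)² / 6.89 Ω = 6279 W

6280 W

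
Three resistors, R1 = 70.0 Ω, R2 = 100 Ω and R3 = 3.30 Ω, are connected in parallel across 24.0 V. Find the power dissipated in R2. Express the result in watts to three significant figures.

Every branch has 24.0 V across it, so for R2 the power is simply V²/R.
P_R2 = V² / R2 = (24.0)² / 100 Ω = 5.760 W

5.76 W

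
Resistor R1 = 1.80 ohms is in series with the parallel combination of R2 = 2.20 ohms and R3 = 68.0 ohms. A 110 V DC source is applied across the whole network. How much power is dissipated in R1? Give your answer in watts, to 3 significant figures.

1410 W

First combine the parallel branches into one equivalent R_p, then R1 + R_p is a series pair.
R_p = (2.20×68.0)/(2.20+68.0) = 2.131 Ω
R_total = 1.80 + 2.131 = 3.931 Ω
I = V / R_total = 110 / 3.931 = 27.98 A
R1 carries the full series current, so P = I²R.
P_R1 = (27.98)² × 1.80 = 1409 W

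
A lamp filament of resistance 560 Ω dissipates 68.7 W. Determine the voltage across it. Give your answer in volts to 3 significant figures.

From P = V I = I²R = V²/R, with the two given quantities we get V = √(P R).
V = √(68.7 × 560) = 196.1 V

196 V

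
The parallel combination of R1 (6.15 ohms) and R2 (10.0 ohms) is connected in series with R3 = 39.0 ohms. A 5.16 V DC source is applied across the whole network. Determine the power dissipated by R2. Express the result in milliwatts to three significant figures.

Collapse the R1‖R2 pair into one equivalent R_p; then R_p and R3 form a series string.
R_p = (6.15×10.0)/(6.15+10.0) = 3.808 Ω
R_total = R_p + 39.0 = 3.808 + 39.0 = 42.81 Ω
I = V / R_total = 5.16 / 42.81 = 0.1205 A
Voltage across the parallel pair: V_p = I × R_p = 0.1205 × 3.808 = 0.4590 V
Use P = V²/R for R2 with V = V_p.
P_R2 = (0.4590)² / 10.0 = 0.02107 W

21.1 mW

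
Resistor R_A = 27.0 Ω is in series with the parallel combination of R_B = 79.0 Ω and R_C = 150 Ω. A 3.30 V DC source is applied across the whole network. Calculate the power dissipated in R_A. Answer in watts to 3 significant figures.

0.0474 W

First combine the parallel branches into one equivalent R_p, then R_A + R_p is a series pair.
R_p = (79.0×150)/(79.0+150) = 51.75 Ω
R_total = 27.0 + 51.75 = 78.75 Ω
I = V / R_total = 3.30 / 78.75 = 0.04191 A
R_A carries the full series current, so P = I²R.
P_R_A = (0.04191)² × 27.0 = 0.04742 W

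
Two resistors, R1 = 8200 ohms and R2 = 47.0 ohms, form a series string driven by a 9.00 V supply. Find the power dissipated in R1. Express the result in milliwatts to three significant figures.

9.77 mW

In a series string the same current flows through every resistor — find that current, then P = I²R for the one we want.
R_total = 8200 + 47.0 = 8247 Ω
I = V / R_total = 9.00 / 8247 = 0.001091 A
P_R1 = I² × R1 = (0.001091)² × 8200 = 0.009766 W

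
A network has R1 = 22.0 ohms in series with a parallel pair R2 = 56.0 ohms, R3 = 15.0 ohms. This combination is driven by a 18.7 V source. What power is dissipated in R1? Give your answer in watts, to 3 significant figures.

First combine the parallel branches into one equivalent R_p, then R1 + R_p is a series pair.
R_p = (56.0×15.0)/(56.0+15.0) = 11.83 Ω
R_total = 22.0 + 11.83 = 33.83 Ω
I = V / R_total = 18.7 / 33.83 = 0.5527 A
The full supply current passes through R1: P = I²R.
P_R1 = (0.5527)² × 22.0 = 6.722 W

6.72 W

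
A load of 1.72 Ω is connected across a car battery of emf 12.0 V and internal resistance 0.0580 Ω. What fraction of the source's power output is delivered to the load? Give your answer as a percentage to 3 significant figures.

96.7 %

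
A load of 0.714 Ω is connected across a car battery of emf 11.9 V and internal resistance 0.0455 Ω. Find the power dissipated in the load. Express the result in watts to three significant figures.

175 W

The internal resistance and the load are in series, so the same I flows through both; get I from ε/(r+R), then I²R for the load.
I = ε / (r + R) = 11.9 / (0.0455 + 0.714) = 15.67 A
P_load = I² R = (15.67)² × 0.714 = 175.3 W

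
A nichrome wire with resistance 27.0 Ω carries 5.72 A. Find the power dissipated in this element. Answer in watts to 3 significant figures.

Current and resistance are given, so P = I²R is the direct form.
P = (5.720 A)² × 27.0 Ω = 883.4 W

883 W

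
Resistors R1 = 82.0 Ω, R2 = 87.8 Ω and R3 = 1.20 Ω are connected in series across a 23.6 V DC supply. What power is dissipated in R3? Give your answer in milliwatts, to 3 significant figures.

In a series string the same current flows through every resistor — find that current, then P = I²R for the one we want.
R_total = 82.0 + 87.8 + 1.20 = 171.0 Ω
I = V / R_total = 23.6 / 171.0 = 0.1380 A
P_R3 = I² × R3 = (0.1380)² × 1.20 = 0.02286 W

22.9 mW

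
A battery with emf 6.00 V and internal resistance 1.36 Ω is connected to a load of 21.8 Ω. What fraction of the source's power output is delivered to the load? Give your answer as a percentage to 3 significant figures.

94.1 %

η = P_load/(P_load+P_int) = I²R/(I²R+I²r) = R/(R+r) — the I² cancels for series elements.
η = R / (R + r) = 21.8 / (21.8 + 1.36) = 0.9413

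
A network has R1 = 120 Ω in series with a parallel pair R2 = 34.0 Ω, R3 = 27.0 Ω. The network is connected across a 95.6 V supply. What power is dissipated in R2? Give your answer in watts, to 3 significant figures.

Reduce the parallel pair to R_p first; the network is then a simple series string.
R_p = (34.0×27.0)/(34.0+27.0) = 15.05 Ω
R_total = 120 + 15.05 = 135.0 Ω
I = V / R_total = 95.6 / 135.0 = 0.7079 A
Voltage across the parallel pair: V_p = I × R_p = 0.7079 × 15.05 = 10.65 V
R2 sees V_p directly, so P = V_p² / R2.
P_R2 = (10.65)² / 34.0 = 3.338 W

3.34 W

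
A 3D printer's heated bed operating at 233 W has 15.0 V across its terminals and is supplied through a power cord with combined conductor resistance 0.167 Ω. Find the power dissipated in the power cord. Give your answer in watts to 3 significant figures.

Line loss is just I²R for the cable — we know both I and R_line directly.
I = P / V = 233 / 15.0 = 15.53 A through the power cord.
P_line = I² R_line = (15.53)² × 0.167 = 40.29 W

40.3 W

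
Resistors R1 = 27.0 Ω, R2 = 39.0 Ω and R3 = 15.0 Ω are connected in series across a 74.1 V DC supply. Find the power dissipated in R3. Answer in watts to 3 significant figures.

Since the resistors are in series they all carry the loop current I = V/R_total; the power in any one is I²R.
R_total = 27.0 + 39.0 + 15.0 = 81.00 Ω
I = V / R_total = 74.1 / 81.00 = 0.9148 A
P_R3 = I² × R3 = (0.9148)² × 15.0 = 12.55 W

12.6 W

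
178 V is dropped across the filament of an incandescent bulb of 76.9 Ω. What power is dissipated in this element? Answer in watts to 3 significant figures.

412 W

We know the drop across the element and its resistance — P = V²/R, one step.
P = (178 V)² / 76.9 Ω = 412.0 W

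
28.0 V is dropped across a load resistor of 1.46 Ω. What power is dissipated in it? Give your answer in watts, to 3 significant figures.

537 W

V and R are stated; P = V²/R avoids computing the current.
P = (28.0 V)² / 1.46 Ω = 537.0 W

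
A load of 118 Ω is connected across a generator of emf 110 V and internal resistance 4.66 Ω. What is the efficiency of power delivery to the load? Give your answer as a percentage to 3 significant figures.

Efficiency is P_load / P_total. With a series r and R sharing the same I, P = I²R for each, so η = R/(R+r).
η = R / (R + r) = 118 / (118 + 4.66) = 0.9620

96.2 %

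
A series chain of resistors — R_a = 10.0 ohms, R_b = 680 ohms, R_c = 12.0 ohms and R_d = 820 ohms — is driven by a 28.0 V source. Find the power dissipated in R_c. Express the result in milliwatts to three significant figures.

Every series element carries the same I. Get I from the total resistance, then P = I² × R_c.
R_total = 10.0 + 680 + 12.0 + 820 = 1522 Ω
I = V / R_total = 28.0 / 1522 = 0.01840 A
P_R_c = I² × R_c = (0.01840)² × 12.0 = 0.004061 W

4.06 mW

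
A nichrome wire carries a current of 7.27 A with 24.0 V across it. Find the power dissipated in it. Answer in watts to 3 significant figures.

174 W

Both the voltage across and the current through the element are known, so P = V I applies directly.
P = 24.0 V × 7.270 A = 174.5 W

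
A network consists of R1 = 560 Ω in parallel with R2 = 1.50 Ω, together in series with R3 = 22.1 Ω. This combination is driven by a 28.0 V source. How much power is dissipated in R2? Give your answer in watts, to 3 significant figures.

2.10 W

Combine R1 and R2 into their parallel equivalent first, reducing the network to two series resistors.
R_p = (560×1.50)/(560+1.50) = 1.496 Ω
R_total = R_p + 22.1 = 1.496 + 22.1 = 23.60 Ω
I = V / R_total = 28.0 / 23.60 = 1.187 A
Voltage across the parallel pair: V_p = I × R_p = 1.187 × 1.496 = 1.775 V
R2 sits across V_p; its power is V_p²/R.
P_R2 = (1.775)² / 1.50 = 2.101 W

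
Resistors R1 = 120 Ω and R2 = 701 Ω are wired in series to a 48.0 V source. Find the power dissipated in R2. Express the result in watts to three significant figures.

2.40 W

Series elements share the same current, so find I first, then use P = I²R.
R_total = 120 + 701 = 821.0 Ω
I = V / R_total = 48.0 / 821.0 = 0.05847 A
P_R2 = I² × R2 = (0.05847)² × 701 = 2.396 W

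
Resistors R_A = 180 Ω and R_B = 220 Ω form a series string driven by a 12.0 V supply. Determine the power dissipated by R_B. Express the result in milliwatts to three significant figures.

Since the resistors are in series they all carry the loop current I = V/R_total; the power in any one is I²R.
R_total = 180 + 220 = 400.0 Ω
I = V / R_total = 12.0 / 400.0 = 0.03000 A
P_R_B = I² × R_B = (0.03000)² × 220 = 0.1980 W

198 mW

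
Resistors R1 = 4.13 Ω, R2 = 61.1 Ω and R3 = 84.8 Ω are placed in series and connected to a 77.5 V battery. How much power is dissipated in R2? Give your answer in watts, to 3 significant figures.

16.3 W

The current is common to all series resistors; compute it, then apply P = I²R for the target.
R_total = 4.13 + 61.1 + 84.8 = 150.0 Ω
I = V / R_total = 77.5 / 150.0 = 0.5166 A
P_R2 = I² × R2 = (0.5166)² × 61.1 = 16.30 W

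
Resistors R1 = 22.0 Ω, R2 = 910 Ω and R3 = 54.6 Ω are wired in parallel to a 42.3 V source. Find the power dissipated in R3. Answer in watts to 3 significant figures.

Every branch has 42.3 V across it, so for R3 the power is simply V²/R.
P_R3 = V² / R3 = (42.3)² / 54.6 Ω = 32.77 W

32.8 W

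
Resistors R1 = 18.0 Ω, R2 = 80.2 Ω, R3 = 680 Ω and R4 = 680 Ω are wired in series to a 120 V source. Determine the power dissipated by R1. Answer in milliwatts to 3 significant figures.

122 mW

Series elements share the same current, so find I first, then use P = I²R.
R_total = 18.0 + 80.2 + 680 + 680 = 1458 Ω
I = V / R_total = 120 / 1458 = 0.08229 A
P_R1 = I² × R1 = (0.08229)² × 18.0 = 0.1219 W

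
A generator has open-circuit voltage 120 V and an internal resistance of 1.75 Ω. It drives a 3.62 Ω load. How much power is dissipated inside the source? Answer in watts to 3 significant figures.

874 W

Internal loss is I²r, with I set by the total series resistance r+R.
I = ε / (r + R) = 120 / (1.75 + 3.62) = 22.35 A
P_int = I² r = (22.35)² × 1.75 = 873.9 W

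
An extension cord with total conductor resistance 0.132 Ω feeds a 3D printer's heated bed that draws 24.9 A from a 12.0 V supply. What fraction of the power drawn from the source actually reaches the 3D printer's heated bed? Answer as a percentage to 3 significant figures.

72.6 %

The extension cord carries the full 24.9 A.
P_line = I² R_line = (24.90)² × 0.132 = 81.84 W
P_source = V I = 12.0 × 24.90 = 298.8 W; P_load = 217.0 W
η = P_load / P_source = 217.0 / 298.8 = 0.7261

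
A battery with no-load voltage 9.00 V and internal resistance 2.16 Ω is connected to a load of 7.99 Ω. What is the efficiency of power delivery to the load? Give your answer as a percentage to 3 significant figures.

The source delivers εI, of which I²R reaches the load and I²r is lost; since I is common, η = R/(R+r).
η = R / (R + r) = 7.99 / (7.99 + 2.16) = 0.7872

78.7 %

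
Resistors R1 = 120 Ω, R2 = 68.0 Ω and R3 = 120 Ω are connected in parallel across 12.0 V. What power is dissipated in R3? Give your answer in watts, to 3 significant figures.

1.20 W

R3 sits directly across the source, so P = V²/R with V = 12.0 V.
P_R3 = V² / R3 = (12.0)² / 120 Ω = 1.200 W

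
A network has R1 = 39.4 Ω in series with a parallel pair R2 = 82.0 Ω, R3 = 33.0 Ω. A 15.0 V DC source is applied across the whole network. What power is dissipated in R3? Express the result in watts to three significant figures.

Reduce the parallel pair to R_p first; the network is then a simple series string.
R_p = (82.0×33.0)/(82.0+33.0) = 23.53 Ω
R_total = 39.4 + 23.53 = 62.93 Ω
I = V / R_total = 15.0 / 62.93 = 0.2384 A
Voltage across the parallel pair: V_p = I × R_p = 0.2384 × 23.53 = 5.609 V
R3 is across V_p, so use P = V²/R for that branch.
P_R3 = (5.609)² / 33.0 = 0.9533 W

0.953 W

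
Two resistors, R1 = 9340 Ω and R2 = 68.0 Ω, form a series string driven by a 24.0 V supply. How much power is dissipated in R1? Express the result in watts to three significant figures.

Series elements share the same current, so find I first, then use P = I²R.
R_total = 9340 + 68.0 = 9408 Ω
I = V / R_total = 24.0 / 9408 = 0.002551 A
P_R1 = I² × R1 = (0.002551)² × 9340 = 0.06078 W

0.0608 W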